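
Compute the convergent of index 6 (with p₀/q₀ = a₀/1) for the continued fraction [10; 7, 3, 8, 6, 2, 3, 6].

85036/8389

Using pₖ = aₖpₖ₋₁ + pₖ₋₂, qₖ = aₖqₖ₋₁ + qₖ₋₂ (with p₋₁=1, p₋₂=0, q₋₁=0, q₋₂=1):
  k=0: a=10, p=10, q=1
  k=1: a=7, p=71, q=7
  k=2: a=3, p=223, q=22
  k=3: a=8, p=1855, q=183
  k=4: a=6, p=11353, q=1120
  k=5: a=2, p=24561, q=2423
  k=6: a=3, p=85036, q=8389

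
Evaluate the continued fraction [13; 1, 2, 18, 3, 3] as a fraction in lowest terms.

7643/559

Using pₖ = aₖpₖ₋₁ + pₖ₋₂ and qₖ = aₖqₖ₋₁ + qₖ₋₂:
  k=0: a=13, p=13, q=1
  k=1: a=1, p=14, q=1
  k=2: a=2, p=41, q=3
  k=3: a=18, p=752, q=55
  k=4: a=3, p=2297, q=168
  k=5: a=3, p=7643, q=559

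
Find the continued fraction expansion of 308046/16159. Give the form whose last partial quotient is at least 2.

308046 = 19·16159 + 1025
16159 = 15·1025 + 784
1025 = 1·784 + 241
784 = 3·241 + 61
241 = 3·61 + 58
61 = 1·58 + 3
58 = 19·3 + 1
3 = 3·1 + 0  (stop)
So 308046/16159 = [19; 15, 1, 3, 3, 1, 19, 3].

[19; 15, 1, 3, 3, 1, 19, 3]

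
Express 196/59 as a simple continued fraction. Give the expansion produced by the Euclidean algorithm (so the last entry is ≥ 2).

[3; 3, 9, 2]

196 = 3*59 + 19
59 = 3*19 + 2
19 = 9*2 + 1
2 = 2*1 + 0  (stop)
So 196/59 = [3; 3, 9, 2].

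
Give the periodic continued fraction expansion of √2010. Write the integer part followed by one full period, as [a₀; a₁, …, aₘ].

[44; 1, 4, 1, 88]

a₀ = ⌊√2010⌋ = 44.
With m₀=0, d₀=1 and mₖ₊₁ = dₖaₖ − mₖ, dₖ₊₁ = (n − mₖ₊₁²)/dₖ, aₖ₊₁ = ⌊(a₀+mₖ₊₁)/dₖ₊₁⌋:
  k=1: m=44, d=74, a=1
  k=2: m=30, d=15, a=4
  k=3: m=30, d=74, a=1
  k=4: m=44, d=1, a=88
d=1 and a=2a₀=88 at k=4, so the next step gives (m, d) = (44, 74) again — its k=1 value — and the period has length 4.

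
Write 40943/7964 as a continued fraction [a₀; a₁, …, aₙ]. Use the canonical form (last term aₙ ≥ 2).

40943 = 5×7964 + 1123
7964 = 7×1123 + 103
1123 = 10×103 + 93
103 = 1×93 + 10
93 = 9×10 + 3
10 = 3×3 + 1
3 = 3×1 + 0  (stop)
So 40943/7964 = [5; 7, 10, 1, 9, 3, 3].

[5; 7, 10, 1, 9, 3, 3]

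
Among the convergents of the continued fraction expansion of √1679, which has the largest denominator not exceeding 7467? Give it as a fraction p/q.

137719/3361

√1679 = [40; 1, 39, 1, 80, …] (period length 4).
Convergents:
  p_0/q_0 = 40/1
  p_1/q_1 = 41/1
  p_2/q_2 = 1639/40
  p_3/q_3 = 1680/41
  p_4/q_4 = 136039/3320
  p_5/q_5 = 137719/3361
  p_6/q_6 = 5507080/134399
q_5 = 3361 ≤ 7467 < 134399 = q_6, so the answer is 137719/3361.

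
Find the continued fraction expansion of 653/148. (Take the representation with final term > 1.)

[4; 2, 2, 2, 1, 8]

653 = 4·148 + 61
148 = 2·61 + 26
61 = 2·26 + 9
26 = 2·9 + 8
9 = 1·8 + 1
8 = 8·1 + 0  (stop)
So 653/148 = [4; 2, 2, 2, 1, 8].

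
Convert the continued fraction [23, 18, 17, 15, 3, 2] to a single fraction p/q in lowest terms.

760251/32975

Fold from the inside: start with 2/1.
  3 + 1/2 = 7/2
  15 + 2/7 = 107/7
  17 + 7/107 = 1826/107
  18 + 107/1826 = 32975/1826
  23 + 1826/32975 = 760251/32975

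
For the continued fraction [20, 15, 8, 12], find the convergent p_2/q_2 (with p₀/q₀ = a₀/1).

Using pₖ = aₖpₖ₋₁ + pₖ₋₂, qₖ = aₖqₖ₋₁ + qₖ₋₂ (with p₋₁=1, p₋₂=0, q₋₁=0, q₋₂=1):
  k=0: a=20, p=20, q=1
  k=1: a=15, p=301, q=15
  k=2: a=8, p=2428, q=121

2428/121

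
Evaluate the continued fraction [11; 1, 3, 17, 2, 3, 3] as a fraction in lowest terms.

Fold from the inside: start with 3/1.
  3 + 1/3 = 10/3
  2 + 3/10 = 23/10
  17 + 10/23 = 401/23
  3 + 23/401 = 1226/401
  1 + 401/1226 = 1627/1226
  11 + 1226/1627 = 19123/1627

19123/1627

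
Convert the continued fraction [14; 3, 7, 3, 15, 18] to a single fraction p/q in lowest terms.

273418/19095

Using pₖ = aₖpₖ₋₁ + pₖ₋₂ and qₖ = aₖqₖ₋₁ + qₖ₋₂:
  k=0: a=14, p=14, q=1
  k=1: a=3, p=43, q=3
  k=2: a=7, p=315, q=22
  k=3: a=3, p=988, q=69
  k=4: a=15, p=15135, q=1057
  k=5: a=18, p=273418, q=19095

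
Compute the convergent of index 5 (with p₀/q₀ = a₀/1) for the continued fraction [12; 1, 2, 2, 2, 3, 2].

737/58

Using pₖ = aₖpₖ₋₁ + pₖ₋₂, qₖ = aₖqₖ₋₁ + qₖ₋₂ (with p₋₁=1, p₋₂=0, q₋₁=0, q₋₂=1):
  k=0: a=12, p=12, q=1
  k=1: a=1, p=13, q=1
  k=2: a=2, p=38, q=3
  k=3: a=2, p=89, q=7
  k=4: a=2, p=216, q=17
  k=5: a=3, p=737, q=58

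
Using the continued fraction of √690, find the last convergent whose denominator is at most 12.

289/11

√690 = [26; 3, 1, 2, 1, 3, 52, …] (period length 6).
Convergents:
  p_0/q_0 = 26/1
  p_1/q_1 = 79/3
  p_2/q_2 = 105/4
  p_3/q_3 = 289/11
  p_4/q_4 = 394/15
q_3 = 11 ≤ 12 < 15 = q_4, so the answer is 289/11.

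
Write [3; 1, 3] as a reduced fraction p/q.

Fold from the inside: start with 3/1.
  1 + 1/3 = 4/3
  3 + 3/4 = 15/4

15/4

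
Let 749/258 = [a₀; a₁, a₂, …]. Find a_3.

749 = 2·258 + 233   →  a_0 = 2
258 = 1·233 + 25   →  a_1 = 1
233 = 9·25 + 8   →  a_2 = 9
25 = 3·8 + 1   →  a_3 = 3

3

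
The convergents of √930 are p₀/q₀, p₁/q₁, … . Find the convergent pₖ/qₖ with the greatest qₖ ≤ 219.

√930 = [30; 2, 60, …] (period length 2).
Convergents:
  p_0/q_0 = 30/1
  p_1/q_1 = 61/2
  p_2/q_2 = 3690/121
  p_3/q_3 = 7441/244
q_2 = 121 ≤ 219 < 244 = q_3, so the answer is 3690/121.

3690/121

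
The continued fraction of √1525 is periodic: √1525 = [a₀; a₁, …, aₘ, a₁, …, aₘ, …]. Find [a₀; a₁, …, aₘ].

[39; 19, 1, 1, 19, 78]

a₀ = ⌊√1525⌋ = 39.
With m₀=0, d₀=1 and mₖ₊₁ = dₖaₖ − mₖ, dₖ₊₁ = (n − mₖ₊₁²)/dₖ, aₖ₊₁ = ⌊(a₀+mₖ₊₁)/dₖ₊₁⌋:
  k=1: m=39, d=4, a=19
  k=2: m=37, d=39, a=1
  k=3: m=2, d=39, a=1
  k=4: m=37, d=4, a=19
  k=5: m=39, d=1, a=78
d=1 and a=2a₀=78 at k=5, so the next step gives (m, d) = (39, 4) again — its k=1 value — and the period has length 5.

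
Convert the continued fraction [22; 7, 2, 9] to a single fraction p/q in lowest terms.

3143/142

Using pₖ = aₖpₖ₋₁ + pₖ₋₂ and qₖ = aₖqₖ₋₁ + qₖ₋₂:
  k=0: a=22, p=22, q=1
  k=1: a=7, p=155, q=7
  k=2: a=2, p=332, q=15
  k=3: a=9, p=3143, q=142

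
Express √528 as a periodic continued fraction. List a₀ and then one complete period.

[22; 1, 44]

a₀ = ⌊√528⌋ = 22.
With m₀=0, d₀=1 and mₖ₊₁ = dₖaₖ − mₖ, dₖ₊₁ = (n − mₖ₊₁²)/dₖ, aₖ₊₁ = ⌊(a₀+mₖ₊₁)/dₖ₊₁⌋:
  k=1: m=22, d=44, a=1
  k=2: m=22, d=1, a=44
d=1 and a=2a₀=44 at k=2, so the next step gives (m, d) = (22, 44) again — its k=1 value — and the period has length 2.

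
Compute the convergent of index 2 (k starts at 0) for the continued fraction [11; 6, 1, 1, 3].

78/7

Using pₖ = aₖpₖ₋₁ + pₖ₋₂, qₖ = aₖqₖ₋₁ + qₖ₋₂ (with p₋₁=1, p₋₂=0, q₋₁=0, q₋₂=1):
  k=0: a=11, p=11, q=1
  k=1: a=6, p=67, q=6
  k=2: a=1, p=78, q=7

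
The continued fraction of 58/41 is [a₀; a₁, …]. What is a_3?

58 = 1·41 + 17   →  a_0 = 1
41 = 2·17 + 7   →  a_1 = 2
17 = 2·7 + 3   →  a_2 = 2
7 = 2·3 + 1   →  a_3 = 2

2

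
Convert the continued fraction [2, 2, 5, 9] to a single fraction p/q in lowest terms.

248/101

Fold from the inside: start with 9/1.
  5 + 1/9 = 46/9
  2 + 9/46 = 101/46
  2 + 46/101 = 248/101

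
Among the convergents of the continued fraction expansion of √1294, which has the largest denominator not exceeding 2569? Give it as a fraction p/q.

91909/2555

√1294 = [35; 1, 34, 1, 70, …] (period length 4).
Convergents:
  p_0/q_0 = 35/1
  p_1/q_1 = 36/1
  p_2/q_2 = 1259/35
  p_3/q_3 = 1295/36
  p_4/q_4 = 91909/2555
  p_5/q_5 = 93204/2591
q_4 = 2555 ≤ 2569 < 2591 = q_5, so the answer is 91909/2555.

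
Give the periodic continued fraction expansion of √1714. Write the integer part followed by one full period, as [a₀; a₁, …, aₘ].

a₀ = ⌊√1714⌋ = 41.
With m₀=0, d₀=1 and mₖ₊₁ = dₖaₖ − mₖ, dₖ₊₁ = (n − mₖ₊₁²)/dₖ, aₖ₊₁ = ⌊(a₀+mₖ₊₁)/dₖ₊₁⌋:
  k=1: m=41, d=33, a=2
  k=2: m=25, d=33, a=2
  k=3: m=41, d=1, a=82
d=1 and a=2a₀=82 at k=3, so the next step gives (m, d) = (41, 33) again — its k=1 value — and the period has length 3.

[41; 2, 2, 82]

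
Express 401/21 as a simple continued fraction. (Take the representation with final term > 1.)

401 = 19×21 + 2
21 = 10×2 + 1
2 = 2×1 + 0  (stop)
So 401/21 = [19; 10, 2].

[19; 10, 2]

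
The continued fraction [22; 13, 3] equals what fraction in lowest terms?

Using pₖ = aₖpₖ₋₁ + pₖ₋₂ and qₖ = aₖqₖ₋₁ + qₖ₋₂:
  k=0: a=22, p=22, q=1
  k=1: a=13, p=287, q=13
  k=2: a=3, p=883, q=40

883/40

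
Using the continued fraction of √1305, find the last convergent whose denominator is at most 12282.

√1305 = [36; 8, 72, …] (period length 2).
Convergents:
  p_0/q_0 = 36/1
  p_1/q_1 = 289/8
  p_2/q_2 = 20844/577
  p_3/q_3 = 167041/4624
  p_4/q_4 = 12047796/333505
q_3 = 4624 ≤ 12282 < 333505 = q_4, so the answer is 167041/4624.

167041/4624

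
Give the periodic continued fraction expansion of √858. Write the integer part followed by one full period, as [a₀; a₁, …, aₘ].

[29; 3, 2, 3, 58]

a₀ = ⌊√858⌋ = 29.
With m₀=0, d₀=1 and mₖ₊₁ = dₖaₖ − mₖ, dₖ₊₁ = (n − mₖ₊₁²)/dₖ, aₖ₊₁ = ⌊(a₀+mₖ₊₁)/dₖ₊₁⌋:
  k=1: m=29, d=17, a=3
  k=2: m=22, d=22, a=2
  k=3: m=22, d=17, a=3
  k=4: m=29, d=1, a=58
d=1 and a=2a₀=58 at k=4, so the next step gives (m, d) = (29, 17) again — its k=1 value — and the period has length 4.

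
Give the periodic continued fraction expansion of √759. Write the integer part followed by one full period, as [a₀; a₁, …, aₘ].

a₀ = ⌊√759⌋ = 27.
With m₀=0, d₀=1 and mₖ₊₁ = dₖaₖ − mₖ, dₖ₊₁ = (n − mₖ₊₁²)/dₖ, aₖ₊₁ = ⌊(a₀+mₖ₊₁)/dₖ₊₁⌋:
  k=1: m=27, d=30, a=1
  k=2: m=3, d=25, a=1
  k=3: m=22, d=11, a=4
  k=4: m=22, d=25, a=1
  k=5: m=3, d=30, a=1
  k=6: m=27, d=1, a=54
d=1 and a=2a₀=54 at k=6, so the next step gives (m, d) = (27, 30) again — its k=1 value — and the period has length 6.

[27; 1, 1, 4, 1, 1, 54]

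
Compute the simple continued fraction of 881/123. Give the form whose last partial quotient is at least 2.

[7; 6, 6, 1, 2]

881 = 7×123 + 20
123 = 6×20 + 3
20 = 6×3 + 2
3 = 1×2 + 1
2 = 2×1 + 0  (stop)
So 881/123 = [7; 6, 6, 1, 2].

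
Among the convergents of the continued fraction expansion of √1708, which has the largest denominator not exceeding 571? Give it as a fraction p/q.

√1708 = [41; 3, 20, 3, 82, …] (period length 4).
Convergents:
  p_0/q_0 = 41/1
  p_1/q_1 = 124/3
  p_2/q_2 = 2521/61
  p_3/q_3 = 7687/186
  p_4/q_4 = 632855/15313
q_3 = 186 ≤ 571 < 15313 = q_4, so the answer is 7687/186.

7687/186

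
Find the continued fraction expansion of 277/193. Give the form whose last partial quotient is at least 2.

[1; 2, 3, 2, 1, 3, 2]

277 = 1·193 + 84
193 = 2·84 + 25
84 = 3·25 + 9
25 = 2·9 + 7
9 = 1·7 + 2
7 = 3·2 + 1
2 = 2·1 + 0  (stop)
So 277/193 = [1; 2, 3, 2, 1, 3, 2].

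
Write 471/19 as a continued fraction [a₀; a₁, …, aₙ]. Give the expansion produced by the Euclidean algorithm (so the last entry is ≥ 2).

[24; 1, 3, 1, 3]

471 = 24×19 + 15
19 = 1×15 + 4
15 = 3×4 + 3
4 = 1×3 + 1
3 = 3×1 + 0  (stop)
So 471/19 = [24; 1, 3, 1, 3].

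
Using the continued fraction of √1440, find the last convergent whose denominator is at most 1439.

54037/1424

√1440 = [37; 1, 17, 1, 74, …] (period length 4).
Convergents:
  p_0/q_0 = 37/1
  p_1/q_1 = 38/1
  p_2/q_2 = 683/18
  p_3/q_3 = 721/19
  p_4/q_4 = 54037/1424
  p_5/q_5 = 54758/1443
q_4 = 1424 ≤ 1439 < 1443 = q_5, so the answer is 54037/1424.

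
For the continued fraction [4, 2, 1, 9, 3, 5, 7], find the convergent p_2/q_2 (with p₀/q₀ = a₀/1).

13/3

Using pₖ = aₖpₖ₋₁ + pₖ₋₂, qₖ = aₖqₖ₋₁ + qₖ₋₂ (with p₋₁=1, p₋₂=0, q₋₁=0, q₋₂=1):
  k=0: a=4, p=4, q=1
  k=1: a=2, p=9, q=2
  k=2: a=1, p=13, q=3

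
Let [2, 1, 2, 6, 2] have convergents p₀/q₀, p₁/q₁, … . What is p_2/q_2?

Using pₖ = aₖpₖ₋₁ + pₖ₋₂, qₖ = aₖqₖ₋₁ + qₖ₋₂ (with p₋₁=1, p₋₂=0, q₋₁=0, q₋₂=1):
  k=0: a=2, p=2, q=1
  k=1: a=1, p=3, q=1
  k=2: a=2, p=8, q=3

8/3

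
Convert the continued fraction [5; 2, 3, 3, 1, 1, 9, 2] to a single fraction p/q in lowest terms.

Fold from the inside: start with 2/1.
  9 + 1/2 = 19/2
  1 + 2/19 = 21/19
  1 + 19/21 = 40/21
  3 + 21/40 = 141/40
  3 + 40/141 = 463/141
  2 + 141/463 = 1067/463
  5 + 463/1067 = 5798/1067

5798/1067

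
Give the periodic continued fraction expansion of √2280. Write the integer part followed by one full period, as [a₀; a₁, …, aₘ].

a₀ = ⌊√2280⌋ = 47.
With m₀=0, d₀=1 and mₖ₊₁ = dₖaₖ − mₖ, dₖ₊₁ = (n − mₖ₊₁²)/dₖ, aₖ₊₁ = ⌊(a₀+mₖ₊₁)/dₖ₊₁⌋:
  k=1: m=47, d=71, a=1
  k=2: m=24, d=24, a=2
  k=3: m=24, d=71, a=1
  k=4: m=47, d=1, a=94
d=1 and a=2a₀=94 at k=4, so the next step gives (m, d) = (47, 71) again — its k=1 value — and the period has length 4.

[47; 1, 2, 1, 94]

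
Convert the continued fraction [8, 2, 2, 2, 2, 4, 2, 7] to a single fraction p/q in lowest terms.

17863/2123

Fold from the inside: start with 7/1.
  2 + 1/7 = 15/7
  4 + 7/15 = 67/15
  2 + 15/67 = 149/67
  2 + 67/149 = 365/149
  2 + 149/365 = 879/365
  2 + 365/879 = 2123/879
  8 + 879/2123 = 17863/2123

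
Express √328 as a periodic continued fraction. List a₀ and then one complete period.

[18; 9, 36]

a₀ = ⌊√328⌋ = 18.
With m₀=0, d₀=1 and mₖ₊₁ = dₖaₖ − mₖ, dₖ₊₁ = (n − mₖ₊₁²)/dₖ, aₖ₊₁ = ⌊(a₀+mₖ₊₁)/dₖ₊₁⌋:
  k=1: m=18, d=4, a=9
  k=2: m=18, d=1, a=36
d=1 and a=2a₀=36 at k=2, so the next step gives (m, d) = (18, 4) again — its k=1 value — and the period has length 2.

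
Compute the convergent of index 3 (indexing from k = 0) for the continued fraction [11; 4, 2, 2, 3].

247/22

Using pₖ = aₖpₖ₋₁ + pₖ₋₂, qₖ = aₖqₖ₋₁ + qₖ₋₂ (with p₋₁=1, p₋₂=0, q₋₁=0, q₋₂=1):
  k=0: a=11, p=11, q=1
  k=1: a=4, p=45, q=4
  k=2: a=2, p=101, q=9
  k=3: a=2, p=247, q=22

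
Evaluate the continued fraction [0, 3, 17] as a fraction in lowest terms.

Using pₖ = aₖpₖ₋₁ + pₖ₋₂ and qₖ = aₖqₖ₋₁ + qₖ₋₂:
  k=0: a=0, p=0, q=1
  k=1: a=3, p=1, q=3
  k=2: a=17, p=17, q=52

17/52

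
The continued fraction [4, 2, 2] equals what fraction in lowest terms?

22/5

Using pₖ = aₖpₖ₋₁ + pₖ₋₂ and qₖ = aₖqₖ₋₁ + qₖ₋₂:
  k=0: a=4, p=4, q=1
  k=1: a=2, p=9, q=2
  k=2: a=2, p=22, q=5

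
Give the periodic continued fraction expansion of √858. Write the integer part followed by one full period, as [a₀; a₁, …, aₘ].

[29; 3, 2, 3, 58]

a₀ = ⌊√858⌋ = 29.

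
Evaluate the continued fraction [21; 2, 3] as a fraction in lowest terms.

150/7

Fold from the inside: start with 3/1.
  2 + 1/3 = 7/3
  21 + 3/7 = 150/7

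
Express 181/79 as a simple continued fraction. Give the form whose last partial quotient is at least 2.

[2; 3, 2, 3, 3]

181 = 2×79 + 23
79 = 3×23 + 10
23 = 2×10 + 3
10 = 3×3 + 1
3 = 3×1 + 0  (stop)
So 181/79 = [2; 3, 2, 3, 3].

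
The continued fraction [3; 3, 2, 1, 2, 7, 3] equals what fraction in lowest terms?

Fold from the inside: start with 3/1.
  7 + 1/3 = 22/3
  2 + 3/22 = 47/22
  1 + 22/47 = 69/47
  2 + 47/69 = 185/69
  3 + 69/185 = 624/185
  3 + 185/624 = 2057/624

2057/624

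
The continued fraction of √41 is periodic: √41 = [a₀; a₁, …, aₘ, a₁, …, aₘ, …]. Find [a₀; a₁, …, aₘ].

a₀ = ⌊√41⌋ = 6.
With m₀=0, d₀=1 and mₖ₊₁ = dₖaₖ − mₖ, dₖ₊₁ = (n − mₖ₊₁²)/dₖ, aₖ₊₁ = ⌊(a₀+mₖ₊₁)/dₖ₊₁⌋:
  k=1: m=6, d=5, a=2
  k=2: m=4, d=5, a=2
  k=3: m=6, d=1, a=12
d=1 and a=2a₀=12 at k=3, so the next step gives (m, d) = (6, 5) again — its k=1 value — and the period has length 3.

[6; 2, 2, 12]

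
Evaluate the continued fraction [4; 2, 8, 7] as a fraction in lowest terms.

Fold from the inside: start with 7/1.
  8 + 1/7 = 57/7
  2 + 7/57 = 121/57
  4 + 57/121 = 541/121

541/121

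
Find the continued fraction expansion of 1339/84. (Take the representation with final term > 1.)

[15; 1, 15, 1, 4]

1339 = 15*84 + 79
84 = 1*79 + 5
79 = 15*5 + 4
5 = 1*4 + 1
4 = 4*1 + 0  (stop)
So 1339/84 = [15; 1, 15, 1, 4].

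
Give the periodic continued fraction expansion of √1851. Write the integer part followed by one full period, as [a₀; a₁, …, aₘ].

a₀ = ⌊√1851⌋ = 43.
With m₀=0, d₀=1 and mₖ₊₁ = dₖaₖ − mₖ, dₖ₊₁ = (n − mₖ₊₁²)/dₖ, aₖ₊₁ = ⌊(a₀+mₖ₊₁)/dₖ₊₁⌋:
  k=1: m=43, d=2, a=43
  k=2: m=43, d=1, a=86
d=1 and a=2a₀=86 at k=2, so the next step gives (m, d) = (43, 2) again — its k=1 value — and the period has length 2.

[43; 43, 86]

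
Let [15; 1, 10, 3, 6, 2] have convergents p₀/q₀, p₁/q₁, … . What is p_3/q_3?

541/34

Using pₖ = aₖpₖ₋₁ + pₖ₋₂, qₖ = aₖqₖ₋₁ + qₖ₋₂ (with p₋₁=1, p₋₂=0, q₋₁=0, q₋₂=1):
  k=0: a=15, p=15, q=1
  k=1: a=1, p=16, q=1
  k=2: a=10, p=175, q=11
  k=3: a=3, p=541, q=34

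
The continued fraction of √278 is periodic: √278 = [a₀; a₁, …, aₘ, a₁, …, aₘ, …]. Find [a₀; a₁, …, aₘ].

a₀ = ⌊√278⌋ = 16.
With m₀=0, d₀=1 and mₖ₊₁ = dₖaₖ − mₖ, dₖ₊₁ = (n − mₖ₊₁²)/dₖ, aₖ₊₁ = ⌊(a₀+mₖ₊₁)/dₖ₊₁⌋:
  k=1: m=16, d=22, a=1
  k=2: m=6, d=11, a=2
  k=3: m=16, d=2, a=16
  k=4: m=16, d=11, a=2
  k=5: m=6, d=22, a=1
  k=6: m=16, d=1, a=32
d=1 and a=2a₀=32 at k=6, so the next step gives (m, d) = (16, 22) again — its k=1 value — and the period has length 6.

[16; 1, 2, 16, 2, 1, 32]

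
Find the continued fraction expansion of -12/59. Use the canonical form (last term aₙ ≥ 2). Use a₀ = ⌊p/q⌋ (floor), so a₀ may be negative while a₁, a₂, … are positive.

-12 = -1×59 + 47
59 = 1×47 + 12
47 = 3×12 + 11
12 = 1×11 + 1
11 = 11×1 + 0  (stop)
So -12/59 = [-1; 1, 3, 1, 11].

[-1; 1, 3, 1, 11]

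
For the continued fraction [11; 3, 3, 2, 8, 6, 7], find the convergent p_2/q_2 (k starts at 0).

Using pₖ = aₖpₖ₋₁ + pₖ₋₂, qₖ = aₖqₖ₋₁ + qₖ₋₂ (with p₋₁=1, p₋₂=0, q₋₁=0, q₋₂=1):
  k=0: a=11, p=11, q=1
  k=1: a=3, p=34, q=3
  k=2: a=3, p=113, q=10

113/10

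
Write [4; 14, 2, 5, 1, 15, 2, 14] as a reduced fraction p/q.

362248/89023

Fold from the inside: start with 14/1.
  2 + 1/14 = 29/14
  15 + 14/29 = 449/29
  1 + 29/449 = 478/449
  5 + 449/478 = 2839/478
  2 + 478/2839 = 6156/2839
  14 + 2839/6156 = 89023/6156
  4 + 6156/89023 = 362248/89023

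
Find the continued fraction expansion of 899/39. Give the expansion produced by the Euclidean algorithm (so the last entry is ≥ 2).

899 = 23·39 + 2
39 = 19·2 + 1
2 = 2·1 + 0  (stop)
So 899/39 = [23; 19, 2].

[23; 19, 2]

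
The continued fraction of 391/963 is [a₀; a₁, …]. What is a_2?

2

391 = 0·963 + 391   →  a_0 = 0
963 = 2·391 + 181   →  a_1 = 2
391 = 2·181 + 29   →  a_2 = 2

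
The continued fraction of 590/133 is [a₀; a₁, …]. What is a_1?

590 = 4·133 + 58   →  a_0 = 4
133 = 2·58 + 17   →  a_1 = 2

2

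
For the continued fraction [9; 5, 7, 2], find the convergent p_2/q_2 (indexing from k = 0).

331/36

Using pₖ = aₖpₖ₋₁ + pₖ₋₂, qₖ = aₖqₖ₋₁ + qₖ₋₂ (with p₋₁=1, p₋₂=0, q₋₁=0, q₋₂=1):
  k=0: a=9, p=9, q=1
  k=1: a=5, p=46, q=5
  k=2: a=7, p=331, q=36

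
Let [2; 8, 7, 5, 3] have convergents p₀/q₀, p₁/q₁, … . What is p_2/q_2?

121/57

Using pₖ = aₖpₖ₋₁ + pₖ₋₂, qₖ = aₖqₖ₋₁ + qₖ₋₂ (with p₋₁=1, p₋₂=0, q₋₁=0, q₋₂=1):
  k=0: a=2, p=2, q=1
  k=1: a=8, p=17, q=8
  k=2: a=7, p=121, q=57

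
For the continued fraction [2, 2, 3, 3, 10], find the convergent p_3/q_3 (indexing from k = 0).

56/23

Using pₖ = aₖpₖ₋₁ + pₖ₋₂, qₖ = aₖqₖ₋₁ + qₖ₋₂ (with p₋₁=1, p₋₂=0, q₋₁=0, q₋₂=1):
  k=0: a=2, p=2, q=1
  k=1: a=2, p=5, q=2
  k=2: a=3, p=17, q=7
  k=3: a=3, p=56, q=23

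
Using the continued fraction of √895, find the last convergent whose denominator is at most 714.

21151/707

√895 = [29; 1, 10, 1, 58, …] (period length 4).
Convergents:
  p_0/q_0 = 29/1
  p_1/q_1 = 30/1
  p_2/q_2 = 329/11
  p_3/q_3 = 359/12
  p_4/q_4 = 21151/707
  p_5/q_5 = 21510/719
q_4 = 707 ≤ 714 < 719 = q_5, so the answer is 21151/707.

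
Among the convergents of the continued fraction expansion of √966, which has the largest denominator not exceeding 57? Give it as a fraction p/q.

777/25

√966 = [31; 12, 2, 2, 2, 12, 62, …] (period length 6).
Convergents:
  p_0/q_0 = 31/1
  p_1/q_1 = 373/12
  p_2/q_2 = 777/25
  p_3/q_3 = 1927/62
q_2 = 25 ≤ 57 < 62 = q_3, so the answer is 777/25.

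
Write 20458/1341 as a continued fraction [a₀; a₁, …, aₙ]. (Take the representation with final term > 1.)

[15; 3, 1, 10, 15, 2]

20458 = 15*1341 + 343
1341 = 3*343 + 312
343 = 1*312 + 31
312 = 10*31 + 2
31 = 15*2 + 1
2 = 2*1 + 0  (stop)
So 20458/1341 = [15; 3, 1, 10, 15, 2].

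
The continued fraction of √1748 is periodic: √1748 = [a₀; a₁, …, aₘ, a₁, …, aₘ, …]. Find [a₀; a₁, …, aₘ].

[41; 1, 4, 4, 4, 1, 82]

a₀ = ⌊√1748⌋ = 41.
With m₀=0, d₀=1 and mₖ₊₁ = dₖaₖ − mₖ, dₖ₊₁ = (n − mₖ₊₁²)/dₖ, aₖ₊₁ = ⌊(a₀+mₖ₊₁)/dₖ₊₁⌋:
  k=1: m=41, d=67, a=1
  k=2: m=26, d=16, a=4
  k=3: m=38, d=19, a=4
  k=4: m=38, d=16, a=4
  k=5: m=26, d=67, a=1
  k=6: m=41, d=1, a=82
d=1 and a=2a₀=82 at k=6, so the next step gives (m, d) = (41, 67) again — its k=1 value — and the period has length 6.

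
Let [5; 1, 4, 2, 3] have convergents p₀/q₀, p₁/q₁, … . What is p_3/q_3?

64/11

Using pₖ = aₖpₖ₋₁ + pₖ₋₂, qₖ = aₖqₖ₋₁ + qₖ₋₂ (with p₋₁=1, p₋₂=0, q₋₁=0, q₋₂=1):
  k=0: a=5, p=5, q=1
  k=1: a=1, p=6, q=1
  k=2: a=4, p=29, q=5
  k=3: a=2, p=64, q=11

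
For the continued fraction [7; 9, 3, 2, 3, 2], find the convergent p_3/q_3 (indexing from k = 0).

Using pₖ = aₖpₖ₋₁ + pₖ₋₂, qₖ = aₖqₖ₋₁ + qₖ₋₂ (with p₋₁=1, p₋₂=0, q₋₁=0, q₋₂=1):
  k=0: a=7, p=7, q=1
  k=1: a=9, p=64, q=9
  k=2: a=3, p=199, q=28
  k=3: a=2, p=462, q=65

462/65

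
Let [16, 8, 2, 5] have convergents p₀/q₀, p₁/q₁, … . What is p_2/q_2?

Using pₖ = aₖpₖ₋₁ + pₖ₋₂, qₖ = aₖqₖ₋₁ + qₖ₋₂ (with p₋₁=1, p₋₂=0, q₋₁=0, q₋₂=1):
  k=0: a=16, p=16, q=1
  k=1: a=8, p=129, q=8
  k=2: a=2, p=274, q=17

274/17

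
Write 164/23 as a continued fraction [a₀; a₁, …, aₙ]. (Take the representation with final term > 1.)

164 = 7*23 + 3
23 = 7*3 + 2
3 = 1*2 + 1
2 = 2*1 + 0  (stop)
So 164/23 = [7; 7, 1, 2].

[7; 7, 1, 2]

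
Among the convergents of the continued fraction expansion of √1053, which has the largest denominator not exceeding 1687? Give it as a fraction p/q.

41828/1289

√1053 = [32; 2, 4, 2, 64, …] (period length 4).
Convergents:
  p_0/q_0 = 32/1
  p_1/q_1 = 65/2
  p_2/q_2 = 292/9
  p_3/q_3 = 649/20
  p_4/q_4 = 41828/1289
  p_5/q_5 = 84305/2598
q_4 = 1289 ≤ 1687 < 2598 = q_5, so the answer is 41828/1289.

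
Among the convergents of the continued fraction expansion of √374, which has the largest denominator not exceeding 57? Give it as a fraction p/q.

√374 = [19; 2, 1, 18, 1, 2, 38, …] (period length 6).
Convergents:
  p_0/q_0 = 19/1
  p_1/q_1 = 39/2
  p_2/q_2 = 58/3
  p_3/q_3 = 1083/56
  p_4/q_4 = 1141/59
q_3 = 56 ≤ 57 < 59 = q_4, so the answer is 1083/56.

1083/56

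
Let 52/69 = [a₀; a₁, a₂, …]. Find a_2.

52 = 0·69 + 52   →  a_0 = 0
69 = 1·52 + 17   →  a_1 = 1
52 = 3·17 + 1   →  a_2 = 3

3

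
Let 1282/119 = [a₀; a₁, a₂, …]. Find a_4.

2

1282 = 10·119 + 92   →  a_0 = 10
119 = 1·92 + 27   →  a_1 = 1
92 = 3·27 + 11   →  a_2 = 3
27 = 2·11 + 5   →  a_3 = 2
11 = 2·5 + 1   →  a_4 = 2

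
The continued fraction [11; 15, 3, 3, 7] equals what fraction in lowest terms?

Using pₖ = aₖpₖ₋₁ + pₖ₋₂ and qₖ = aₖqₖ₋₁ + qₖ₋₂:
  k=0: a=11, p=11, q=1
  k=1: a=15, p=166, q=15
  k=2: a=3, p=509, q=46
  k=3: a=3, p=1693, q=153
  k=4: a=7, p=12360, q=1117

12360/1117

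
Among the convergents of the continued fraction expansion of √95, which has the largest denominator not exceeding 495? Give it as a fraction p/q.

3041/312

√95 = [9; 1, 2, 1, 18, …] (period length 4).
Convergents:
  p_0/q_0 = 9/1
  p_1/q_1 = 10/1
  p_2/q_2 = 29/3
  p_3/q_3 = 39/4
  p_4/q_4 = 731/75
  p_5/q_5 = 770/79
  p_6/q_6 = 2271/233
  p_7/q_7 = 3041/312
  p_8/q_8 = 57009/5849
q_7 = 312 ≤ 495 < 5849 = q_8, so the answer is 3041/312.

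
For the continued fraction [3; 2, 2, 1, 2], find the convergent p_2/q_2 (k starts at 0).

Using pₖ = aₖpₖ₋₁ + pₖ₋₂, qₖ = aₖqₖ₋₁ + qₖ₋₂ (with p₋₁=1, p₋₂=0, q₋₁=0, q₋₂=1):
  k=0: a=3, p=3, q=1
  k=1: a=2, p=7, q=2
  k=2: a=2, p=17, q=5

17/5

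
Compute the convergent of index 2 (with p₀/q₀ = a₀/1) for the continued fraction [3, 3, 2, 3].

23/7

Using pₖ = aₖpₖ₋₁ + pₖ₋₂, qₖ = aₖqₖ₋₁ + qₖ₋₂ (with p₋₁=1, p₋₂=0, q₋₁=0, q₋₂=1):
  k=0: a=3, p=3, q=1
  k=1: a=3, p=10, q=3
  k=2: a=2, p=23, q=7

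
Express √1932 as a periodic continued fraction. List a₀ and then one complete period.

[43; 1, 20, 1, 86]

a₀ = ⌊√1932⌋ = 43.
With m₀=0, d₀=1 and mₖ₊₁ = dₖaₖ − mₖ, dₖ₊₁ = (n − mₖ₊₁²)/dₖ, aₖ₊₁ = ⌊(a₀+mₖ₊₁)/dₖ₊₁⌋:
  k=1: m=43, d=83, a=1
  k=2: m=40, d=4, a=20
  k=3: m=40, d=83, a=1
  k=4: m=43, d=1, a=86
d=1 and a=2a₀=86 at k=4, so the next step gives (m, d) = (43, 83) again — its k=1 value — and the period has length 4.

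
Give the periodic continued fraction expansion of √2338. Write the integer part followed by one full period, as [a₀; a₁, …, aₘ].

[48; 2, 1, 5, 48, 5, 1, 2, 96]

a₀ = ⌊√2338⌋ = 48.
With m₀=0, d₀=1 and mₖ₊₁ = dₖaₖ − mₖ, dₖ₊₁ = (n − mₖ₊₁²)/dₖ, aₖ₊₁ = ⌊(a₀+mₖ₊₁)/dₖ₊₁⌋:
  k=1: m=48, d=34, a=2
  k=2: m=20, d=57, a=1
  k=3: m=37, d=17, a=5
  k=4: m=48, d=2, a=48
  k=5: m=48, d=17, a=5
  k=6: m=37, d=57, a=1
  k=7: m=20, d=34, a=2
  k=8: m=48, d=1, a=96
d=1 and a=2a₀=96 at k=8, so the next step gives (m, d) = (48, 34) again — its k=1 value — and the period has length 8.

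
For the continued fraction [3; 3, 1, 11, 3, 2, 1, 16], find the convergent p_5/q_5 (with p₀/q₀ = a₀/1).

1097/337

Using pₖ = aₖpₖ₋₁ + pₖ₋₂, qₖ = aₖqₖ₋₁ + qₖ₋₂ (with p₋₁=1, p₋₂=0, q₋₁=0, q₋₂=1):
  k=0: a=3, p=3, q=1
  k=1: a=3, p=10, q=3
  k=2: a=1, p=13, q=4
  k=3: a=11, p=153, q=47
  k=4: a=3, p=472, q=145
  k=5: a=2, p=1097, q=337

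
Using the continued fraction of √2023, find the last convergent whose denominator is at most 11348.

√2023 = [44; 1, 43, 1, 88, …] (period length 4).
Convergents:
  p_0/q_0 = 44/1
  p_1/q_1 = 45/1
  p_2/q_2 = 1979/44
  p_3/q_3 = 2024/45
  p_4/q_4 = 180091/4004
  p_5/q_5 = 182115/4049
  p_6/q_6 = 8011036/178111
q_5 = 4049 ≤ 11348 < 178111 = q_6, so the answer is 182115/4049.

182115/4049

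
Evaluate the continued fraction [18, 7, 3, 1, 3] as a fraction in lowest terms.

Fold from the inside: start with 3/1.
  1 + 1/3 = 4/3
  3 + 3/4 = 15/4
  7 + 4/15 = 109/15
  18 + 15/109 = 1977/109

1977/109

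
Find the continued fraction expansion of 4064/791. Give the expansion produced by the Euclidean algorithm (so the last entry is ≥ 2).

4064 = 5*791 + 109
791 = 7*109 + 28
109 = 3*28 + 25
28 = 1*25 + 3
25 = 8*3 + 1
3 = 3*1 + 0  (stop)
So 4064/791 = [5; 7, 3, 1, 8, 3].

[5; 7, 3, 1, 8, 3]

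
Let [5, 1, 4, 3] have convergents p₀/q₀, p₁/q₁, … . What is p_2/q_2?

Using pₖ = aₖpₖ₋₁ + pₖ₋₂, qₖ = aₖqₖ₋₁ + qₖ₋₂ (with p₋₁=1, p₋₂=0, q₋₁=0, q₋₂=1):
  k=0: a=5, p=5, q=1
  k=1: a=1, p=6, q=1
  k=2: a=4, p=29, q=5

29/5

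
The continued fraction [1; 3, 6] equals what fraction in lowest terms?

25/19

Fold from the inside: start with 6/1.
  3 + 1/6 = 19/6
  1 + 6/19 = 25/19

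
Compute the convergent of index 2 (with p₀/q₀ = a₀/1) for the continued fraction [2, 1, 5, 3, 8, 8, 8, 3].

17/6

Using pₖ = aₖpₖ₋₁ + pₖ₋₂, qₖ = aₖqₖ₋₁ + qₖ₋₂ (with p₋₁=1, p₋₂=0, q₋₁=0, q₋₂=1):
  k=0: a=2, p=2, q=1
  k=1: a=1, p=3, q=1
  k=2: a=5, p=17, q=6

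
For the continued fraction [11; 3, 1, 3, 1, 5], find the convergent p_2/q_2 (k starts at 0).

Using pₖ = aₖpₖ₋₁ + pₖ₋₂, qₖ = aₖqₖ₋₁ + qₖ₋₂ (with p₋₁=1, p₋₂=0, q₋₁=0, q₋₂=1):
  k=0: a=11, p=11, q=1
  k=1: a=3, p=34, q=3
  k=2: a=1, p=45, q=4

45/4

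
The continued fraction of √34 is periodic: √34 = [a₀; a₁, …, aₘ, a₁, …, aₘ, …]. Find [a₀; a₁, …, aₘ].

a₀ = ⌊√34⌋ = 5.
With m₀=0, d₀=1 and mₖ₊₁ = dₖaₖ − mₖ, dₖ₊₁ = (n − mₖ₊₁²)/dₖ, aₖ₊₁ = ⌊(a₀+mₖ₊₁)/dₖ₊₁⌋:
  k=1: m=5, d=9, a=1
  k=2: m=4, d=2, a=4
  k=3: m=4, d=9, a=1
  k=4: m=5, d=1, a=10
d=1 and a=2a₀=10 at k=4, so the next step gives (m, d) = (5, 9) again — its k=1 value — and the period has length 4.

[5; 1, 4, 1, 10]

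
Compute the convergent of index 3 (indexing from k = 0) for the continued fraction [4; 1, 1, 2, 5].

Using pₖ = aₖpₖ₋₁ + pₖ₋₂, qₖ = aₖqₖ₋₁ + qₖ₋₂ (with p₋₁=1, p₋₂=0, q₋₁=0, q₋₂=1):
  k=0: a=4, p=4, q=1
  k=1: a=1, p=5, q=1
  k=2: a=1, p=9, q=2
  k=3: a=2, p=23, q=5

23/5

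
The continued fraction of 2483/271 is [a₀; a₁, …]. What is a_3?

3

2483 = 9·271 + 44   →  a_0 = 9
271 = 6·44 + 7   →  a_1 = 6
44 = 6·7 + 2   →  a_2 = 6
7 = 3·2 + 1   →  a_3 = 3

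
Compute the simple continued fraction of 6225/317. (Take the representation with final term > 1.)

6225 = 19×317 + 202
317 = 1×202 + 115
202 = 1×115 + 87
115 = 1×87 + 28
87 = 3×28 + 3
28 = 9×3 + 1
3 = 3×1 + 0  (stop)
So 6225/317 = [19; 1, 1, 1, 3, 9, 3].

[19; 1, 1, 1, 3, 9, 3]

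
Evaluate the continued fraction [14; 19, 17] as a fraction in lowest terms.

4553/324

Using pₖ = aₖpₖ₋₁ + pₖ₋₂ and qₖ = aₖqₖ₋₁ + qₖ₋₂:
  k=0: a=14, p=14, q=1
  k=1: a=19, p=267, q=19
  k=2: a=17, p=4553, q=324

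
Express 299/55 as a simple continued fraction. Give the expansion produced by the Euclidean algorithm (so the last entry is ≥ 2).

[5; 2, 3, 2, 3]

299 = 5×55 + 24
55 = 2×24 + 7
24 = 3×7 + 3
7 = 2×3 + 1
3 = 3×1 + 0  (stop)
So 299/55 = [5; 2, 3, 2, 3].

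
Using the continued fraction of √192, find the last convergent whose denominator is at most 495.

√192 = [13; 1, 5, 1, 26, …] (period length 4).
Convergents:
  p_0/q_0 = 13/1
  p_1/q_1 = 14/1
  p_2/q_2 = 83/6
  p_3/q_3 = 97/7
  p_4/q_4 = 2605/188
  p_5/q_5 = 2702/195
  p_6/q_6 = 16115/1163
q_5 = 195 ≤ 495 < 1163 = q_6, so the answer is 2702/195.

2702/195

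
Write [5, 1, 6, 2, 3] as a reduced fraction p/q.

Fold from the inside: start with 3/1.
  2 + 1/3 = 7/3
  6 + 3/7 = 45/7
  1 + 7/45 = 52/45
  5 + 45/52 = 305/52

305/52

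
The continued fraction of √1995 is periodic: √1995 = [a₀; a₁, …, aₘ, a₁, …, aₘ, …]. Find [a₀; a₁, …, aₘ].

a₀ = ⌊√1995⌋ = 44.
With m₀=0, d₀=1 and mₖ₊₁ = dₖaₖ − mₖ, dₖ₊₁ = (n − mₖ₊₁²)/dₖ, aₖ₊₁ = ⌊(a₀+mₖ₊₁)/dₖ₊₁⌋:
  k=1: m=44, d=59, a=1
  k=2: m=15, d=30, a=1
  k=3: m=15, d=59, a=1
  k=4: m=44, d=1, a=88
d=1 and a=2a₀=88 at k=4, so the next step gives (m, d) = (44, 59) again — its k=1 value — and the period has length 4.

[44; 1, 1, 1, 88]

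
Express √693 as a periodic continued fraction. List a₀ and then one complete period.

a₀ = ⌊√693⌋ = 26.
With m₀=0, d₀=1 and mₖ₊₁ = dₖaₖ − mₖ, dₖ₊₁ = (n − mₖ₊₁²)/dₖ, aₖ₊₁ = ⌊(a₀+mₖ₊₁)/dₖ₊₁⌋:
  k=1: m=26, d=17, a=3
  k=2: m=25, d=4, a=12
  k=3: m=23, d=41, a=1
  k=4: m=18, d=9, a=4
  k=5: m=18, d=41, a=1
  k=6: m=23, d=4, a=12
  k=7: m=25, d=17, a=3
  k=8: m=26, d=1, a=52
d=1 and a=2a₀=52 at k=8, so the next step gives (m, d) = (26, 17) again — its k=1 value — and the period has length 8.

[26; 3, 12, 1, 4, 1, 12, 3, 52]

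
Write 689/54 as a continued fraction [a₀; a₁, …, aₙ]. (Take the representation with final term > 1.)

689 = 12×54 + 41
54 = 1×41 + 13
41 = 3×13 + 2
13 = 6×2 + 1
2 = 2×1 + 0  (stop)
So 689/54 = [12; 1, 3, 6, 2].

[12; 1, 3, 6, 2]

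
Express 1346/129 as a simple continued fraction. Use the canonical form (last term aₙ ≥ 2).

[10; 2, 3, 3, 2, 2]

1346 = 10×129 + 56
129 = 2×56 + 17
56 = 3×17 + 5
17 = 3×5 + 2
5 = 2×2 + 1
2 = 2×1 + 0  (stop)
So 1346/129 = [10; 2, 3, 3, 2, 2].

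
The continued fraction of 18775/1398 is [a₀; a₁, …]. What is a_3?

15

18775 = 13·1398 + 601   →  a_0 = 13
1398 = 2·601 + 196   →  a_1 = 2
601 = 3·196 + 13   →  a_2 = 3
196 = 15·13 + 1   →  a_3 = 15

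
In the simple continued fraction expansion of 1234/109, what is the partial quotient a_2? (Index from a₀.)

1234 = 11·109 + 35   →  a_0 = 11
109 = 3·35 + 4   →  a_1 = 3
35 = 8·4 + 3   →  a_2 = 8

8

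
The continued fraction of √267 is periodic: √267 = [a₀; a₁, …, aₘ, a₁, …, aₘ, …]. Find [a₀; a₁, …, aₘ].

a₀ = ⌊√267⌋ = 16.
With m₀=0, d₀=1 and mₖ₊₁ = dₖaₖ − mₖ, dₖ₊₁ = (n − mₖ₊₁²)/dₖ, aₖ₊₁ = ⌊(a₀+mₖ₊₁)/dₖ₊₁⌋:
  k=1: m=16, d=11, a=2
  k=2: m=6, d=21, a=1
  k=3: m=15, d=2, a=15
  k=4: m=15, d=21, a=1
  k=5: m=6, d=11, a=2
  k=6: m=16, d=1, a=32
d=1 and a=2a₀=32 at k=6, so the next step gives (m, d) = (16, 11) again — its k=1 value — and the period has length 6.

[16; 2, 1, 15, 1, 2, 32]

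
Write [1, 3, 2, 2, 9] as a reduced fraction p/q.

207/160

Fold from the inside: start with 9/1.
  2 + 1/9 = 19/9
  2 + 9/19 = 47/19
  3 + 19/47 = 160/47
  1 + 47/160 = 207/160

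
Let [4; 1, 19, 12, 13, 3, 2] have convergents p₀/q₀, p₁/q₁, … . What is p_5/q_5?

Using pₖ = aₖpₖ₋₁ + pₖ₋₂, qₖ = aₖqₖ₋₁ + qₖ₋₂ (with p₋₁=1, p₋₂=0, q₋₁=0, q₋₂=1):
  k=0: a=4, p=4, q=1
  k=1: a=1, p=5, q=1
  k=2: a=19, p=99, q=20
  k=3: a=12, p=1193, q=241
  k=4: a=13, p=15608, q=3153
  k=5: a=3, p=48017, q=9700

48017/9700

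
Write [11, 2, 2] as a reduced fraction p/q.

Using pₖ = aₖpₖ₋₁ + pₖ₋₂ and qₖ = aₖqₖ₋₁ + qₖ₋₂:
  k=0: a=11, p=11, q=1
  k=1: a=2, p=23, q=2
  k=2: a=2, p=57, q=5

57/5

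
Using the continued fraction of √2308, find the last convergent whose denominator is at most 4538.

√2308 = [48; 24, 96, …] (period length 2).
Convergents:
  p_0/q_0 = 48/1
  p_1/q_1 = 1153/24
  p_2/q_2 = 110736/2305
  p_3/q_3 = 2658817/55344
q_2 = 2305 ≤ 4538 < 55344 = q_3, so the answer is 110736/2305.

110736/2305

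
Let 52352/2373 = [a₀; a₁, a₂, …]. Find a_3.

52352 = 22·2373 + 146   →  a_0 = 22
2373 = 16·146 + 37   →  a_1 = 16
146 = 3·37 + 35   →  a_2 = 3
37 = 1·35 + 2   →  a_3 = 1

1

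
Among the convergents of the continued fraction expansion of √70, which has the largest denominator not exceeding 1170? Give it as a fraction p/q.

√70 = [8; 2, 1, 2, 1, 2, 16, …] (period length 6).
Convergents:
  p_0/q_0 = 8/1
  p_1/q_1 = 17/2
  p_2/q_2 = 25/3
  p_3/q_3 = 67/8
  p_4/q_4 = 92/11
  p_5/q_5 = 251/30
  p_6/q_6 = 4108/491
  p_7/q_7 = 8467/1012
  p_8/q_8 = 12575/1503
q_7 = 1012 ≤ 1170 < 1503 = q_8, so the answer is 8467/1012.

8467/1012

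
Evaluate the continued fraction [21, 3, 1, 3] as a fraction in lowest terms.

319/15

Using pₖ = aₖpₖ₋₁ + pₖ₋₂ and qₖ = aₖqₖ₋₁ + qₖ₋₂:
  k=0: a=21, p=21, q=1
  k=1: a=3, p=64, q=3
  k=2: a=1, p=85, q=4
  k=3: a=3, p=319, q=15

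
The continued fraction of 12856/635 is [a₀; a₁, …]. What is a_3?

5

12856 = 20·635 + 156   →  a_0 = 20
635 = 4·156 + 11   →  a_1 = 4
156 = 14·11 + 2   →  a_2 = 14
11 = 5·2 + 1   →  a_3 = 5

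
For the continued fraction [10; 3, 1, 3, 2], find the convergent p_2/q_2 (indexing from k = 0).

Using pₖ = aₖpₖ₋₁ + pₖ₋₂, qₖ = aₖqₖ₋₁ + qₖ₋₂ (with p₋₁=1, p₋₂=0, q₋₁=0, q₋₂=1):
  k=0: a=10, p=10, q=1
  k=1: a=3, p=31, q=3
  k=2: a=1, p=41, q=4

41/4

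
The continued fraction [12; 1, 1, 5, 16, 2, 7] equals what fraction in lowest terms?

34461/2747

Fold from the inside: start with 7/1.
  2 + 1/7 = 15/7
  16 + 7/15 = 247/15
  5 + 15/247 = 1250/247
  1 + 247/1250 = 1497/1250
  1 + 1250/1497 = 2747/1497
  12 + 1497/2747 = 34461/2747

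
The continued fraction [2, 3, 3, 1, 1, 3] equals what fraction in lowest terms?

189/82

Using pₖ = aₖpₖ₋₁ + pₖ₋₂ and qₖ = aₖqₖ₋₁ + qₖ₋₂:
  k=0: a=2, p=2, q=1
  k=1: a=3, p=7, q=3
  k=2: a=3, p=23, q=10
  k=3: a=1, p=30, q=13
  k=4: a=1, p=53, q=23
  k=5: a=3, p=189, q=82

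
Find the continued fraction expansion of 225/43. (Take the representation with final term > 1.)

[5; 4, 3, 3]

225 = 5·43 + 10
43 = 4·10 + 3
10 = 3·3 + 1
3 = 3·1 + 0  (stop)
So 225/43 = [5; 4, 3, 3].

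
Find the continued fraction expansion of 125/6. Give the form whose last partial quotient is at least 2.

125 = 20*6 + 5
6 = 1*5 + 1
5 = 5*1 + 0  (stop)
So 125/6 = [20; 1, 5].

[20; 1, 5]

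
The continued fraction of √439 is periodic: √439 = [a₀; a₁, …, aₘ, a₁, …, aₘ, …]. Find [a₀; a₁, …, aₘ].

a₀ = ⌊√439⌋ = 20.
With m₀=0, d₀=1 and mₖ₊₁ = dₖaₖ − mₖ, dₖ₊₁ = (n − mₖ₊₁²)/dₖ, aₖ₊₁ = ⌊(a₀+mₖ₊₁)/dₖ₊₁⌋:
  k=1: m=20, d=39, a=1
  k=2: m=19, d=2, a=19
  k=3: m=19, d=39, a=1
  k=4: m=20, d=1, a=40
d=1 and a=2a₀=40 at k=4, so the next step gives (m, d) = (20, 39) again — its k=1 value — and the period has length 4.

[20; 1, 19, 1, 40]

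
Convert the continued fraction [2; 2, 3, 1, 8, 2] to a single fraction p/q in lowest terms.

408/167

Using pₖ = aₖpₖ₋₁ + pₖ₋₂ and qₖ = aₖqₖ₋₁ + qₖ₋₂:
  k=0: a=2, p=2, q=1
  k=1: a=2, p=5, q=2
  k=2: a=3, p=17, q=7
  k=3: a=1, p=22, q=9
  k=4: a=8, p=193, q=79
  k=5: a=2, p=408, q=167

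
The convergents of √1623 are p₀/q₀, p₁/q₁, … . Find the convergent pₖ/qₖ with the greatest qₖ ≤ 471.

√1623 = [40; 3, 2, 26, 2, 3, 80, …] (period length 6).
Convergents:
  p_0/q_0 = 40/1
  p_1/q_1 = 121/3
  p_2/q_2 = 282/7
  p_3/q_3 = 7453/185
  p_4/q_4 = 15188/377
  p_5/q_5 = 53017/1316
q_4 = 377 ≤ 471 < 1316 = q_5, so the answer is 15188/377.

15188/377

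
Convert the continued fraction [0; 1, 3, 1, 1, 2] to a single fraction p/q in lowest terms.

Using pₖ = aₖpₖ₋₁ + pₖ₋₂ and qₖ = aₖqₖ₋₁ + qₖ₋₂:
  k=0: a=0, p=0, q=1
  k=1: a=1, p=1, q=1
  k=2: a=3, p=3, q=4
  k=3: a=1, p=4, q=5
  k=4: a=1, p=7, q=9
  k=5: a=2, p=18, q=23

18/23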